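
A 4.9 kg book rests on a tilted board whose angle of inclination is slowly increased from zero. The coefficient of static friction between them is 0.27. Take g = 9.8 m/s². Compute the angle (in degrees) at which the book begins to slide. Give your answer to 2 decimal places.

At the threshold of sliding, static friction is at its maximum μ_s N and exactly balances the weight component along the incline: mg sin θ = μ_s mg cos θ.
Hence tan θ = μ_s = 0.27, so θ = arctan(0.27) = 15.1096°.

15.11°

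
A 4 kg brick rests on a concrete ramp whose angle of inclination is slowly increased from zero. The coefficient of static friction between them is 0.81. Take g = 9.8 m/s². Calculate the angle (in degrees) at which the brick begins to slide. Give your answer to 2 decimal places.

At the threshold of sliding, static friction is at its maximum μ_s N and exactly balances the weight component along the incline: mg sin θ = μ_s mg cos θ.
Hence tan θ = μ_s = 0.81, so θ = arctan(0.81) = 39.0075°.

39.01°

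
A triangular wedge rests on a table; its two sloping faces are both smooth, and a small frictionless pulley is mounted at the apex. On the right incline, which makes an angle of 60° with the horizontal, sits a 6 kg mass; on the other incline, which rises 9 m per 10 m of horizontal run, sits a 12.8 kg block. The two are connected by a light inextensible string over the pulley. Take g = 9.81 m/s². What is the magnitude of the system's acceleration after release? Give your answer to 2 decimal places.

Resolve each weight along its own incline: the 6 kg mass has component 6 × 9.81 × sin 60° = 50.974 N down its slope, and the 12.8 kg mass has 12.8 × 9.81 × sin 41.99° = 84.001 N down its slope.
The 12.8 kg side's 84.001 N exceeds the other side's 50.974 N, so that mass slides down and the 6 kg mass slides up. Taking that direction as positive, Newton's second law for the whole system gives 84.001 − 50.974 = (6 + 12.8) a, so a = 33.027 / 18.8 = 1.7568 m/s².

1.76 m/s²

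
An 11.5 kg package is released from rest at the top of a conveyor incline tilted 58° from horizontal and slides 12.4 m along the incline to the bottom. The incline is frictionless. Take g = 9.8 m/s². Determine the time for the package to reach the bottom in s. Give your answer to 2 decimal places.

The weight component along the incline is mg sin 58° = 95.575 N and the normal force is N = mg cos 58° = 59.722 N.
With no friction, a = g sin 58° = 8.3109 m/s².
Starting from rest, L = ½at², so t = √(2L/a) = √(2 × 12.4 / 8.3109) = 1.7274 s.

1.73 s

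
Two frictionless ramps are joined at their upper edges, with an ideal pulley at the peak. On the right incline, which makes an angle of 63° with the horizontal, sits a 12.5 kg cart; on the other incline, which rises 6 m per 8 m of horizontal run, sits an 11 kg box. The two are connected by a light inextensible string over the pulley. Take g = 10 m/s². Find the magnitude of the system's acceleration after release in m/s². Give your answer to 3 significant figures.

Resolve each weight along its own incline: the 12.5 kg mass has component 12.5 × 10 × sin 63° = 111.376 N down its slope, and the 11 kg mass has 11 × 10 × sin 36.87° = 66.000 N down its slope.
The 12.5 kg side's 111.376 N exceeds the other side's 66.000 N, so that mass slides down and the 11 kg mass slides up. Taking that direction as positive, Newton's second law for the whole system gives 111.376 − 66.000 = (12.5 + 11) a, so a = 45.376 / 23.5 = 1.9309 m/s².

1.93 m/s²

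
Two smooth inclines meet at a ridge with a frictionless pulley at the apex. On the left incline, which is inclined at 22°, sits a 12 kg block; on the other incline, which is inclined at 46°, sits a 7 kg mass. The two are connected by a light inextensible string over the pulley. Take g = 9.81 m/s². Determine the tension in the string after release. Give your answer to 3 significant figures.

47.4 N

Resolve each weight along its own incline: the 12 kg mass has component 12 × 9.81 × sin 22° = 44.099 N down its slope, and the 7 kg mass has 7 × 9.81 × sin 46° = 49.397 N down its slope.
The 7 kg side's 49.397 N exceeds the other side's 44.099 N, so that mass slides down and the 12 kg mass slides up. Taking that direction as positive, Newton's second law for the whole system gives 49.397 − 44.099 = (12 + 7) a, so a = 5.298 / 19 = 0.2788 m/s².
For the 12 kg mass (up-slope positive): T − 44.099 = 12 × 0.2788, so T = 47.445 N.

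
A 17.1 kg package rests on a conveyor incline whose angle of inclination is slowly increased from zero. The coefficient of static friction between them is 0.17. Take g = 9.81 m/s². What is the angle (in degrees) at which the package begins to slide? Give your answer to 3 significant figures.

At the threshold of sliding, static friction is at its maximum μ_s N and exactly balances the weight component along the incline: mg sin θ = μ_s mg cos θ.
Hence tan θ = μ_s = 0.17, so θ = arctan(0.17) = 9.6480°.

9.65°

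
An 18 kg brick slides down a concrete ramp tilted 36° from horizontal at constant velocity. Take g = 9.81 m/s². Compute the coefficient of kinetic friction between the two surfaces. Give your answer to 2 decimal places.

0.73

At constant velocity the net force along the incline is zero: mg sin 36° = μ mg cos 36°.
So μ = tan 36° = 0.5878 / 0.8090 = 0.7266.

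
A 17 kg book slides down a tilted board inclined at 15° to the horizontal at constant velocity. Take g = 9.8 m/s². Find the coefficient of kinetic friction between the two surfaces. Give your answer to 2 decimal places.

At constant velocity the net force along the incline is zero: mg sin 15° = μ mg cos 15°.
So μ = tan 15° = 0.2588 / 0.9659 = 0.2679.

0.27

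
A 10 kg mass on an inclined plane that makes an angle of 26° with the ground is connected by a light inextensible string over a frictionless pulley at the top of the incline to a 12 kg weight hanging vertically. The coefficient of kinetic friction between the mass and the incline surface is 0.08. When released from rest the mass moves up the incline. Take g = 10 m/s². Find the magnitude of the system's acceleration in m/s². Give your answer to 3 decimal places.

3.135 m/s²

For the mass on the incline: the weight component along the slope is m₁g sin 26° = 10 × 10 × 0.4384 = 43.840 N and the normal force is N = m₁g cos 26° = 89.879 N.
Kinetic friction opposes the mass's motion up the incline: f = μN = 0.08 × 89.879 = 7.190 N acting down the slope.
Newton's second law for the mass (up-slope positive): T − 43.840 − 7.190 = 10 a. For the hanging weight (downward positive): 12 × 10 − T = 12 a.
Adding the two equations eliminates T: 68.970 = 22 a, so a = 3.1350 m/s².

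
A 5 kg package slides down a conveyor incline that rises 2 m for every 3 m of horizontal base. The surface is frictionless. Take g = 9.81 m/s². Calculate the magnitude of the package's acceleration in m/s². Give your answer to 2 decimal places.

5.44 m/s²

Resolving the weight along the incline: the component pulling the package down the slope is mg sin 33.69° = 5 × 9.81 × 0.5547 = 27.208 N, and the normal force is N = mg cos 33.69° = 5 × 9.81 × 0.8321 = 40.815 N.
With no friction the net force along the incline is 27.208 N, so a = g sin 33.69° = 27.208 / 5 = 5.4416 m/s².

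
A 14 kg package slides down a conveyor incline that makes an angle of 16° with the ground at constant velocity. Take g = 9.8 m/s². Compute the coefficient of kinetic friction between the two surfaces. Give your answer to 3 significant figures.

At constant velocity the net force along the incline is zero: mg sin 16° = μ mg cos 16°.
So μ = tan 16° = 0.2756 / 0.9613 = 0.2867.

0.287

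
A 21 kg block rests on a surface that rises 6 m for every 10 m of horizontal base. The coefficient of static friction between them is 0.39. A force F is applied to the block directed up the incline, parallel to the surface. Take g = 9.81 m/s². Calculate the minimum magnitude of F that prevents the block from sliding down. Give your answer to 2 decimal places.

37.10 N

The normal force is N = mg cos 30.96° = 176.652 N. With F at its minimum the block is on the verge of sliding down, so static friction is at its maximum μ_s N = 0.39 × 176.652 = 68.894 N and acts up the slope.
Equilibrium along the incline: F + μ_s N = mg sin 30.96°, so F = 105.991 − 68.894 = 37.097 N.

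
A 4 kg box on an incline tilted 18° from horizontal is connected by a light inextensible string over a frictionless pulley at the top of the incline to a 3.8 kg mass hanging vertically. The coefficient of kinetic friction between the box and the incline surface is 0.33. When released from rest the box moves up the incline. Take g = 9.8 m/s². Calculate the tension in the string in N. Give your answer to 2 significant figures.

31 N

For the box on the incline: the weight component along the slope is m₁g sin 18° = 4 × 9.8 × 0.3090 = 12.113 N and the normal force is N = m₁g cos 18° = 37.281 N.
Kinetic friction opposes the box's motion up the incline: f = μN = 0.33 × 37.281 = 12.303 N acting down the slope.
Newton's second law for the box (up-slope positive): T − 12.113 − 12.303 = 4 a. For the hanging mass (downward positive): 3.8 × 9.8 − T = 3.8 a.
Adding the two equations eliminates T: 12.824 = 7.8 a, so a = 1.6441 m/s².
Then from the hanging mass's equation, T = 3.8 × (9.8 − 1.6441) = 30.992 N.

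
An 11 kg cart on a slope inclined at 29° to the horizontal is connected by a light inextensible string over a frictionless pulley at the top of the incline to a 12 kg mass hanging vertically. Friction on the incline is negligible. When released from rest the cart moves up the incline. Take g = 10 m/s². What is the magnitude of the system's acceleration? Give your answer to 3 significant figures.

For the cart on the incline: the weight component along the slope is m₁g sin 29° = 11 × 10 × 0.4848 = 53.328 N and the normal force is N = m₁g cos 29° = 96.208 N.
Newton's second law for the cart (up-slope positive): T − 53.328 = 11 a. For the hanging mass (downward positive): 12 × 10 − T = 12 a.
Adding the two equations eliminates T: 66.672 = 23 a, so a = 2.8988 m/s².

2.90 m/s²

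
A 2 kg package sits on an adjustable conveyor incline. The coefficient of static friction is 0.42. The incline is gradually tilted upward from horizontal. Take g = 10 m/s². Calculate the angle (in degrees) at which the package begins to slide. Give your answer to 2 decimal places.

At the threshold of sliding, static friction is at its maximum μ_s N and exactly balances the weight component along the incline: mg sin θ = μ_s mg cos θ.
Hence tan θ = μ_s = 0.42, so θ = arctan(0.42) = 22.7824°.

22.78°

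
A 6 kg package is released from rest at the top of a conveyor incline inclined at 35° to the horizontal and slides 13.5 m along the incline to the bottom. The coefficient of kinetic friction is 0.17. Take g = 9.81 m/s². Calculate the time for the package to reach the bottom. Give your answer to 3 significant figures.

2.52 s

The weight component along the incline is mg sin 35° = 33.761 N and the normal force is N = mg cos 35° = 48.215 N.
Friction up the slope is f = μN = 0.17 × 48.215 = 8.197 N, so the net downslope force is 33.761 − 8.197 = 25.564 N and a = 25.564 / 6 = 4.2607 m/s².
Starting from rest, L = ½at², so t = √(2L/a) = √(2 × 13.5 / 4.2607) = 2.5173 s.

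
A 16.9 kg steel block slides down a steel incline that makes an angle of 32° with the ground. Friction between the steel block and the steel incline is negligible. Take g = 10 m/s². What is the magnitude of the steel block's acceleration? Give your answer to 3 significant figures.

5.30 m/s²

Resolving the weight along the incline: the component pulling the steel block down the slope is mg sin 32° = 16.9 × 10 × 0.5299 = 89.553 N, and the normal force is N = mg cos 32° = 16.9 × 10 × 0.8480 = 143.312 N.
With no friction the net force along the incline is 89.553 N, so a = g sin 32° = 89.553 / 16.9 = 5.2990 m/s².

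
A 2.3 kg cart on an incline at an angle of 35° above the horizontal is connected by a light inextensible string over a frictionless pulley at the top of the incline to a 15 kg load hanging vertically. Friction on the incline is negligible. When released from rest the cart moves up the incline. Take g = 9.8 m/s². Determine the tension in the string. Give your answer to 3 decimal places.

For the cart on the incline: the weight component along the slope is m₁g sin 35° = 2.3 × 9.8 × 0.5736 = 12.929 N and the normal force is N = m₁g cos 35° = 18.464 N.
Newton's second law for the cart (up-slope positive): T − 12.929 = 2.3 a. For the hanging load (downward positive): 15 × 9.8 − T = 15 a.
Adding the two equations eliminates T: 134.071 = 17.3 a, so a = 7.7498 m/s².
Then from the hanging load's equation, T = 15 × (9.8 − 7.7498) = 30.753 N.

30.753 N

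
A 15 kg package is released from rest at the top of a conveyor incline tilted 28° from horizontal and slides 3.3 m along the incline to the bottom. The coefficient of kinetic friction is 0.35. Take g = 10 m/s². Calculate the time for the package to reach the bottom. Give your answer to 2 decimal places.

2.03 s

The weight component along the incline is mg sin 28° = 70.421 N and the normal force is N = mg cos 28° = 132.442 N.
Friction up the slope is f = μN = 0.35 × 132.442 = 46.355 N, so the net downslope force is 70.421 − 46.355 = 24.066 N and a = 24.066 / 15 = 1.6044 m/s².
Starting from rest, L = ½at², so t = √(2L/a) = √(2 × 3.3 / 1.6044) = 2.0282 s.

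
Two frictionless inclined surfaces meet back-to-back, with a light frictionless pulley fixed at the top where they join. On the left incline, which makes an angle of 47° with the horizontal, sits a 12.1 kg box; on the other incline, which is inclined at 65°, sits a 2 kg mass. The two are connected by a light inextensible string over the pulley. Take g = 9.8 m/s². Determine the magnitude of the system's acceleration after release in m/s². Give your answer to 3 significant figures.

Resolve each weight along its own incline: the 12.1 kg mass has component 12.1 × 9.8 × sin 47° = 86.724 N down its slope, and the 2 kg mass has 2 × 9.8 × sin 65° = 17.764 N down its slope.
The 12.1 kg side's 86.724 N exceeds the other side's 17.764 N, so that mass slides down and the 2 kg mass slides up. Taking that direction as positive, Newton's second law for the whole system gives 86.724 − 17.764 = (12.1 + 2) a, so a = 68.960 / 14.1 = 4.8908 m/s².

4.89 m/s²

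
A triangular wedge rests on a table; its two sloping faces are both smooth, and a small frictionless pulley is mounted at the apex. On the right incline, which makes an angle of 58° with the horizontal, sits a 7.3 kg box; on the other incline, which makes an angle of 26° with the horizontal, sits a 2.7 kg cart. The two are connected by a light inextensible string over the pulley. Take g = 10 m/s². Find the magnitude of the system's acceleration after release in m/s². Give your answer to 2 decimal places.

Resolve each weight along its own incline: the 7.3 kg mass has component 7.3 × 10 × sin 58° = 61.908 N down its slope, and the 2.7 kg mass has 2.7 × 10 × sin 26° = 11.836 N down its slope.
The 7.3 kg side's 61.908 N exceeds the other side's 11.836 N, so that mass slides down and the 2.7 kg mass slides up. Taking that direction as positive, Newton's second law for the whole system gives 61.908 − 11.836 = (7.3 + 2.7) a, so a = 50.072 / 10 = 5.0072 m/s².

5.01 m/s²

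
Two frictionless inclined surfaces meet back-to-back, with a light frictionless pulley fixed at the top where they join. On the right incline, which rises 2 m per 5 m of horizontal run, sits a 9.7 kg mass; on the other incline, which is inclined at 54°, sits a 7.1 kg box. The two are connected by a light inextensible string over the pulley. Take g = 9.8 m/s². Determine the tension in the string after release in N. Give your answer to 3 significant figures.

47.4 N

Resolve each weight along its own incline: the 9.7 kg mass has component 9.7 × 9.8 × sin 21.80° = 35.304 N down its slope, and the 7.1 kg mass has 7.1 × 9.8 × sin 54° = 56.291 N down its slope.
The 7.1 kg side's 56.291 N exceeds the other side's 35.304 N, so that mass slides down and the 9.7 kg mass slides up. Taking that direction as positive, Newton's second law for the whole system gives 56.291 − 35.304 = (9.7 + 7.1) a, so a = 20.987 / 16.8 = 1.2492 m/s².
For the 9.7 kg mass (up-slope positive): T − 35.304 = 9.7 × 1.2492, so T = 47.421 N.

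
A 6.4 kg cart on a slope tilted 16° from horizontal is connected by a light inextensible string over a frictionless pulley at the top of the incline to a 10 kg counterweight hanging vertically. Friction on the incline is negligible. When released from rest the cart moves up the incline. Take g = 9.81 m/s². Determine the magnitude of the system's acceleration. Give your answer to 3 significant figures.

4.93 m/s²

For the cart on the incline: the weight component along the slope is m₁g sin 16° = 6.4 × 9.81 × 0.2756 = 17.303 N and the normal force is N = m₁g cos 16° = 60.352 N.
Newton's second law for the cart (up-slope positive): T − 17.303 = 6.4 a. For the hanging counterweight (downward positive): 10 × 9.81 − T = 10 a.
Adding the two equations eliminates T: 80.797 = 16.4 a, so a = 4.9266 m/s².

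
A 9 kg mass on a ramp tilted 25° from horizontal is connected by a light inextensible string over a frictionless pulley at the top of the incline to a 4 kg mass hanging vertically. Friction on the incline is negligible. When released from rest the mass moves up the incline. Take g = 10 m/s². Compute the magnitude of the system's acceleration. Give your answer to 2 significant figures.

For the mass on the incline: the weight component along the slope is m₁g sin 25° = 9 × 10 × 0.4226 = 38.034 N and the normal force is N = m₁g cos 25° = 81.568 N.
Newton's second law for the mass (up-slope positive): T − 38.034 = 9 a. For the hanging mass (downward positive): 4 × 10 − T = 4 a.
Adding the two equations eliminates T: 1.966 = 13 a, so a = 0.1512 m/s².

0.15 m/s²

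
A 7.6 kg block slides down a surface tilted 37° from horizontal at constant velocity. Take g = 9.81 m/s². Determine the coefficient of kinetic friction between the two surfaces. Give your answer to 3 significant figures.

At constant velocity the net force along the incline is zero: mg sin 37° = μ mg cos 37°.
So μ = tan 37° = 0.6018 / 0.7986 = 0.7536.

0.754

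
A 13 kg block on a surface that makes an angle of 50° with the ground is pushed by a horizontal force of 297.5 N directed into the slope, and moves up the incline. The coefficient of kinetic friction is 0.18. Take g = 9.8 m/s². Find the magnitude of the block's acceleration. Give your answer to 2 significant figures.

2.9 m/s²

The horizontal push has components F cos 50° = 297.5 × 0.6428 = 191.233 N up the incline and F sin 50° = 297.5 × 0.7660 = 227.885 N pressing into the surface.
The normal force is therefore N = mg cos 50° + F sin 50° = 81.893 + 227.885 = 309.778 N, and kinetic friction down the slope is μN = 0.18 × 309.778 = 55.760 N.
Along the incline: F cos 50° − mg sin 50° − μN = ma, so 191.233 − 97.588 − 55.760 = 13 a, giving a = 2.9142 m/s².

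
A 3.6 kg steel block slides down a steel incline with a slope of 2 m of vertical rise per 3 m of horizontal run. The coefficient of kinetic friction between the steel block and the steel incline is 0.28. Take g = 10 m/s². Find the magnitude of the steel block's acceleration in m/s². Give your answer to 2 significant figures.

Resolving the weight along the incline: the component pulling the steel block down the slope is mg sin 33.69° = 3.6 × 10 × 0.5547 = 19.969 N, and the normal force is N = mg cos 33.69° = 3.6 × 10 × 0.8321 = 29.956 N.
Kinetic friction acts up the slope with magnitude f = μN = 0.28 × 29.956 = 8.388 N.
Net force along the incline is 19.969 − 8.388 = 11.581 N, so a = 11.581 / 3.6 = 3.2169 m/s².

3.2 m/s²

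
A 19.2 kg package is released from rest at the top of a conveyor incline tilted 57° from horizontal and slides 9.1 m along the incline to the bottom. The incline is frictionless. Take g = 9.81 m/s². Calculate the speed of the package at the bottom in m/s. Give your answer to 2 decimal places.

The weight component along the incline is mg sin 57° = 157.965 N and the normal force is N = mg cos 57° = 102.584 N.
With no friction, a = g sin 57° = 8.2274 m/s².
Starting from rest over a distance of 9.1 m, v² = 2aL = 2 × 8.2274 × 9.1 = 149.7387, so v = 12.2368 m/s.

12.24 m/s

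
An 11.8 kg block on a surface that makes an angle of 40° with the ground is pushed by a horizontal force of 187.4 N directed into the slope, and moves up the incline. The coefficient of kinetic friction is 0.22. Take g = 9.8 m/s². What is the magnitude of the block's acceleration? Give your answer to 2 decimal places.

The horizontal push has components F cos 40° = 187.4 × 0.7660 = 143.548 N up the incline and F sin 40° = 187.4 × 0.6428 = 120.461 N pressing into the surface.
The normal force is therefore N = mg cos 40° + F sin 40° = 88.580 + 120.461 = 209.041 N, and kinetic friction down the slope is μN = 0.22 × 209.041 = 45.989 N.
Along the incline: F cos 40° − mg sin 40° − μN = ma, so 143.548 − 74.333 − 45.989 = 11.8 a, giving a = 1.9683 m/s².

1.97 m/s²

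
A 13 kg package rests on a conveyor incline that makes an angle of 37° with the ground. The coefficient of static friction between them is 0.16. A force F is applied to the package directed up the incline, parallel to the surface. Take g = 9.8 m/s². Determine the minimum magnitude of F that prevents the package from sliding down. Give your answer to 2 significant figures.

The normal force is N = mg cos 37° = 101.746 N. With F at its minimum the package is on the verge of sliding down, so static friction is at its maximum μ_s N = 0.16 × 101.746 = 16.279 N and acts up the slope.
Equilibrium along the incline: F + μ_s N = mg sin 37°, so F = 76.671 − 16.279 = 60.392 N.

60 N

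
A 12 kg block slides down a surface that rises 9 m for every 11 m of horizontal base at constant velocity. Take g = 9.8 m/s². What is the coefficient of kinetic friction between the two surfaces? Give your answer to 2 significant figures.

0.82

At constant velocity the net force along the incline is zero: mg sin 39.29° = μ mg cos 39.29°.
So μ = tan 39.29° = 0.6332 / 0.7740 = 0.8181.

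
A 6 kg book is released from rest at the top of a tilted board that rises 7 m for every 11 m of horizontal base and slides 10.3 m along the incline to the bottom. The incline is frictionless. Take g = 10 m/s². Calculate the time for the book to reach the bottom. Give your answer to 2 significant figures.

2.0 s

The weight component along the incline is mg sin 32.47° = 32.213 N and the normal force is N = mg cos 32.47° = 50.620 N.
With no friction, a = g sin 32.47° = 5.3688 m/s².
Starting from rest, L = ½at², so t = √(2L/a) = √(2 × 10.3 / 5.3688) = 1.9588 s.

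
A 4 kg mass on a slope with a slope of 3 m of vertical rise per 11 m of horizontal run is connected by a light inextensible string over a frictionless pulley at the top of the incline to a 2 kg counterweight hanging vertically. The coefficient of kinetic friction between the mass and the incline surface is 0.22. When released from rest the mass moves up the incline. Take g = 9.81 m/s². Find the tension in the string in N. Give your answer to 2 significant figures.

19 N

For the mass on the incline: the weight component along the slope is m₁g sin 15.26° = 4 × 9.81 × 0.2631 = 10.324 N and the normal force is N = m₁g cos 15.26° = 37.857 N.
Kinetic friction opposes the mass's motion up the incline: f = μN = 0.22 × 37.857 = 8.329 N acting down the slope.
Newton's second law for the mass (up-slope positive): T − 10.324 − 8.329 = 4 a. For the hanging counterweight (downward positive): 2 × 9.81 − T = 2 a.
Adding the two equations eliminates T: 0.967 = 6 a, so a = 0.1612 m/s².
Then from the hanging counterweight's equation, T = 2 × (9.81 − 0.1612) = 19.298 N.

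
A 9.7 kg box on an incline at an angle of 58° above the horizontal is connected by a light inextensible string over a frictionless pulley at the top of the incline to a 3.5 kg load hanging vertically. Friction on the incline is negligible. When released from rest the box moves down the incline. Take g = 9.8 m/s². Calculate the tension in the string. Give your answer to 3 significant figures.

46.6 N

For the box on the incline: the weight component along the slope is m₁g sin 58° = 9.7 × 9.8 × 0.8480 = 80.611 N and the normal force is N = m₁g cos 58° = 50.374 N.
Newton's second law for the box (down-slope positive): 80.611 − T = 9.7 a. For the hanging load (upward positive): T − 3.5 × 9.8 = 3.5 a.
Adding the two equations eliminates T: 46.311 = 13.2 a, so a = 3.5084 m/s².
Then from the hanging load's equation, T = 3.5 × (9.8 + 3.5084) = 46.579 N.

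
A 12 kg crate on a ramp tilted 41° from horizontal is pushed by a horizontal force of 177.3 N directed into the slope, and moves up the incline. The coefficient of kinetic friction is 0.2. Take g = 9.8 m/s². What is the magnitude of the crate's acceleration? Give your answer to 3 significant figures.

The horizontal push has components F cos 41° = 177.3 × 0.7547 = 133.808 N up the incline and F sin 41° = 177.3 × 0.6561 = 116.327 N pressing into the surface.
The normal force is therefore N = mg cos 41° + F sin 41° = 88.753 + 116.327 = 205.080 N, and kinetic friction down the slope is μN = 0.2 × 205.080 = 41.016 N.
Along the incline: F cos 41° − mg sin 41° − μN = ma, so 133.808 − 77.157 − 41.016 = 12 a, giving a = 1.3029 m/s².

1.30 m/s²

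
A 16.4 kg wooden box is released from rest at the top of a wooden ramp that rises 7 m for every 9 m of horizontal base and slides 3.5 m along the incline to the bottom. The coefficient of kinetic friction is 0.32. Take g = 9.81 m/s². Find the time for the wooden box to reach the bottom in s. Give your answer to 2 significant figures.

1.4 s

The weight component along the incline is mg sin 37.87° = 98.773 N and the normal force is N = mg cos 37.87° = 126.994 N.
Friction up the slope is f = μN = 0.32 × 126.994 = 40.638 N, so the net downslope force is 98.773 − 40.638 = 58.135 N and a = 58.135 / 16.4 = 3.5448 m/s².
Starting from rest, L = ½at², so t = √(2L/a) = √(2 × 3.5 / 3.5448) = 1.4052 s.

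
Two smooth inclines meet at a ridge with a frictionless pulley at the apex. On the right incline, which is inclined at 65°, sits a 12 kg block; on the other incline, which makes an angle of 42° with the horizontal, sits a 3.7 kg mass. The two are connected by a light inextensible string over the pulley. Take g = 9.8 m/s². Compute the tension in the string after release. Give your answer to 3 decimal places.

43.663 N

Resolve each weight along its own incline: the 12 kg mass has component 12 × 9.8 × sin 65° = 106.582 N down its slope, and the 3.7 kg mass has 3.7 × 9.8 × sin 42° = 24.263 N down its slope.
The 12 kg side's 106.582 N exceeds the other side's 24.263 N, so that mass slides down and the 3.7 kg mass slides up. Taking that direction as positive, Newton's second law for the whole system gives 106.582 − 24.263 = (12 + 3.7) a, so a = 82.319 / 15.7 = 5.2432 m/s².
For the 3.7 kg mass (up-slope positive): T − 24.263 = 3.7 × 5.2432, so T = 43.663 N.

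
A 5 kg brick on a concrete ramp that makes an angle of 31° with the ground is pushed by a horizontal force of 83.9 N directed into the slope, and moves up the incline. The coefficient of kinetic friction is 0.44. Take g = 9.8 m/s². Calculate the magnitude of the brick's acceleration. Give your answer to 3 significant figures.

1.84 m/s²

The horizontal push has components F cos 31° = 83.9 × 0.8572 = 71.919 N up the incline and F sin 31° = 83.9 × 0.5150 = 43.209 N pressing into the surface.
The normal force is therefore N = mg cos 31° + F sin 31° = 42.003 + 43.209 = 85.212 N, and kinetic friction down the slope is μN = 0.44 × 85.212 = 37.493 N.
Along the incline: F cos 31° − mg sin 31° − μN = ma, so 71.919 − 25.235 − 37.493 = 5 a, giving a = 1.8382 m/s².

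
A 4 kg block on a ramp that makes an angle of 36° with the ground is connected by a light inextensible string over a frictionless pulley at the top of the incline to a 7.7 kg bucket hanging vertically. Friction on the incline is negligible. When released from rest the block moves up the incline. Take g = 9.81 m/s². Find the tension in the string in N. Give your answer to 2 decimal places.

41.00 N

For the block on the incline: the weight component along the slope is m₁g sin 36° = 4 × 9.81 × 0.5878 = 23.065 N and the normal force is N = m₁g cos 36° = 31.746 N.
Newton's second law for the block (up-slope positive): T − 23.065 = 4 a. For the hanging bucket (downward positive): 7.7 × 9.81 − T = 7.7 a.
Adding the two equations eliminates T: 52.472 = 11.7 a, so a = 4.4848 m/s².
Then from the hanging bucket's equation, T = 7.7 × (9.81 − 4.4848) = 41.004 N.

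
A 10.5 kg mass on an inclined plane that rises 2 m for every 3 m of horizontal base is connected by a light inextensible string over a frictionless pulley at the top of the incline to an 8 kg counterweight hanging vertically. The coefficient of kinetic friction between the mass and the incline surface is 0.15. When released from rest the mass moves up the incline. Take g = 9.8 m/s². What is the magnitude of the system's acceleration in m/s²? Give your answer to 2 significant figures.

For the mass on the incline: the weight component along the slope is m₁g sin 33.69° = 10.5 × 9.8 × 0.5547 = 57.079 N and the normal force is N = m₁g cos 33.69° = 85.618 N.
Kinetic friction opposes the mass's motion up the incline: f = μN = 0.15 × 85.618 = 12.843 N acting down the slope.
Newton's second law for the mass (up-slope positive): T − 57.079 − 12.843 = 10.5 a. For the hanging counterweight (downward positive): 8 × 9.8 − T = 8 a.
Adding the two equations eliminates T: 8.478 = 18.5 a, so a = 0.4583 m/s².

0.46 m/s²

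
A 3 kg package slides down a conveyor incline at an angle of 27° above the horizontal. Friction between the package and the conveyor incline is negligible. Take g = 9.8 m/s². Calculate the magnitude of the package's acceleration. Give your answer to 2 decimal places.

Resolving the weight along the incline: the component pulling the package down the slope is mg sin 27° = 3 × 9.8 × 0.4540 = 13.348 N, and the normal force is N = mg cos 27° = 3 × 9.8 × 0.8910 = 26.195 N.
With no friction the net force along the incline is 13.348 N, so a = g sin 27° = 13.348 / 3 = 4.4493 m/s².

4.45 m/s²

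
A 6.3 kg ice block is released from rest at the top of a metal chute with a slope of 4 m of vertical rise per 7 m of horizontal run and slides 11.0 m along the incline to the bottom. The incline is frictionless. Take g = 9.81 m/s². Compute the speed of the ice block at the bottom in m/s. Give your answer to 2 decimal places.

10.35 m/s

The weight component along the incline is mg sin 29.74° = 30.663 N and the normal force is N = mg cos 29.74° = 53.660 N.
With no friction, a = g sin 29.74° = 4.8671 m/s².
Starting from rest over a distance of 11.0 m, v² = 2aL = 2 × 4.8671 × 11.0 = 107.0762, so v = 10.3478 m/s.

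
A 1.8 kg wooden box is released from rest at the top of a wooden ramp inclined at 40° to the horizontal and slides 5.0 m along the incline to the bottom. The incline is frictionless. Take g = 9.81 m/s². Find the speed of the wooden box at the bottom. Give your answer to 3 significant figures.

The weight component along the incline is mg sin 40° = 11.350 N and the normal force is N = mg cos 40° = 13.527 N.
With no friction, a = g sin 40° = 6.3057 m/s².
Starting from rest over a distance of 5.0 m, v² = 2aL = 2 × 6.3057 × 5.0 = 63.0570, so v = 7.9408 m/s.

7.94 m/s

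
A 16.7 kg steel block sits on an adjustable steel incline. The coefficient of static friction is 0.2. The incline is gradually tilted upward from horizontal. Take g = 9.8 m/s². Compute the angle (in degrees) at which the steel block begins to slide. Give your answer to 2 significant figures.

11°

At the threshold of sliding, static friction is at its maximum μ_s N and exactly balances the weight component along the incline: mg sin θ = μ_s mg cos θ.
Hence tan θ = μ_s = 0.2, so θ = arctan(0.2) = 11.3099°.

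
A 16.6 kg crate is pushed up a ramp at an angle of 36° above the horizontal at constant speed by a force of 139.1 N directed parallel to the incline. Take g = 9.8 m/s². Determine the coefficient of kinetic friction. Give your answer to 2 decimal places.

At constant speed ΣF = 0 along the incline. The applied 139.1 N acts up the slope; the weight component mg sin 36° = 95.621 N and kinetic friction μN both act down the slope.
So 139.1 = 95.621 + μ × 131.611, giving μ = (139.1 − 95.621) / 131.611 = 0.3304.

0.33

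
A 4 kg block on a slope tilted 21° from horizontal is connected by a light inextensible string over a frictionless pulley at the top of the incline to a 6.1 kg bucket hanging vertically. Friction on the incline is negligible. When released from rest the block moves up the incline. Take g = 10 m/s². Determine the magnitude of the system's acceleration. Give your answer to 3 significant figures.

For the block on the incline: the weight component along the slope is m₁g sin 21° = 4 × 10 × 0.3584 = 14.336 N and the normal force is N = m₁g cos 21° = 37.343 N.
Newton's second law for the block (up-slope positive): T − 14.336 = 4 a. For the hanging bucket (downward positive): 6.1 × 10 − T = 6.1 a.
Adding the two equations eliminates T: 46.664 = 10.1 a, so a = 4.6202 m/s².

4.62 m/s²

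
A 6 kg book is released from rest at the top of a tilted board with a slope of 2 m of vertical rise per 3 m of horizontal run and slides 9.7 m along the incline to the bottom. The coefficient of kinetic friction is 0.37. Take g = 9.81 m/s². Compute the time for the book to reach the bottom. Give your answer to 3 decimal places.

2.830 s

The weight component along the incline is mg sin 33.69° = 32.650 N and the normal force is N = mg cos 33.69° = 48.974 N.
Friction up the slope is f = μN = 0.37 × 48.974 = 18.120 N, so the net downslope force is 32.650 − 18.120 = 14.530 N and a = 14.530 / 6 = 2.4217 m/s².
Starting from rest, L = ½at², so t = √(2L/a) = √(2 × 9.7 / 2.4217) = 2.8304 s.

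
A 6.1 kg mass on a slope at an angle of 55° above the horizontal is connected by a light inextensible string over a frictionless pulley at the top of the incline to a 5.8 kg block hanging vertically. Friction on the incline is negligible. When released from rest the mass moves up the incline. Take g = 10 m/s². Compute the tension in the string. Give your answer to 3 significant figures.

For the mass on the incline: the weight component along the slope is m₁g sin 55° = 6.1 × 10 × 0.8192 = 49.971 N and the normal force is N = m₁g cos 55° = 34.988 N.
Newton's second law for the mass (up-slope positive): T − 49.971 = 6.1 a. For the hanging block (downward positive): 5.8 × 10 − T = 5.8 a.
Adding the two equations eliminates T: 8.029 = 11.9 a, so a = 0.6747 m/s².
Then from the hanging block's equation, T = 5.8 × (10 − 0.6747) = 54.087 N.

54.1 N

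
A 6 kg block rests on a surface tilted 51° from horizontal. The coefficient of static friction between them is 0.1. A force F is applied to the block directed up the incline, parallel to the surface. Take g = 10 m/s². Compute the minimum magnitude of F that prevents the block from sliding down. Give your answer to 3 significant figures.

42.9 N

The normal force is N = mg cos 51° = 37.759 N. With F at its minimum the block is on the verge of sliding down, so static friction is at its maximum μ_s N = 0.1 × 37.759 = 3.776 N and acts up the slope.
Equilibrium along the incline: F + μ_s N = mg sin 51°, so F = 46.629 − 3.776 = 42.853 N.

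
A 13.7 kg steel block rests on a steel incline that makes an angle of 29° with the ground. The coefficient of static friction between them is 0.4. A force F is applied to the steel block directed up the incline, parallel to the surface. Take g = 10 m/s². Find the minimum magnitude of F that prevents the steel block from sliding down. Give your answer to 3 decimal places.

The normal force is N = mg cos 29° = 119.823 N. With F at its minimum the steel block is on the verge of sliding down, so static friction is at its maximum μ_s N = 0.4 × 119.823 = 47.929 N and acts up the slope.
Equilibrium along the incline: F + μ_s N = mg sin 29°, so F = 66.419 − 47.929 = 18.490 N.

18.490 N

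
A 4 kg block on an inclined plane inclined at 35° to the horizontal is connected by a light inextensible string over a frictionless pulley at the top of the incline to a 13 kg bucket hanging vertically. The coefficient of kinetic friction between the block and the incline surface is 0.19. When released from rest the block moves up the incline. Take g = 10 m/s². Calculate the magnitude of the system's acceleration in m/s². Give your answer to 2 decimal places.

For the block on the incline: the weight component along the slope is m₁g sin 35° = 4 × 10 × 0.5736 = 22.944 N and the normal force is N = m₁g cos 35° = 32.766 N.
Kinetic friction opposes the block's motion up the incline: f = μN = 0.19 × 32.766 = 6.226 N acting down the slope.
Newton's second law for the block (up-slope positive): T − 22.944 − 6.226 = 4 a. For the hanging bucket (downward positive): 13 × 10 − T = 13 a.
Adding the two equations eliminates T: 100.830 = 17 a, so a = 5.9312 m/s².

5.93 m/s²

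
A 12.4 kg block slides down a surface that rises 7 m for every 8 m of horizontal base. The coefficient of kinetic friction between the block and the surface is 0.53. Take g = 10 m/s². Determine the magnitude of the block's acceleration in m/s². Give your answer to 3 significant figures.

Resolving the weight along the incline: the component pulling the block down the slope is mg sin 41.19° = 12.4 × 10 × 0.6585 = 81.654 N, and the normal force is N = mg cos 41.19° = 12.4 × 10 × 0.7526 = 93.322 N.
Kinetic friction acts up the slope with magnitude f = μN = 0.53 × 93.322 = 49.461 N.
Net force along the incline is 81.654 − 49.461 = 32.193 N, so a = 32.193 / 12.4 = 2.5962 m/s².

2.60 m/s²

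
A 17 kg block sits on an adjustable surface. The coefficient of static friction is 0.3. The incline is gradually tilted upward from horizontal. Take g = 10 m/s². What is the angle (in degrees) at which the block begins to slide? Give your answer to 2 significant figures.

17°

At the threshold of sliding, static friction is at its maximum μ_s N and exactly balances the weight component along the incline: mg sin θ = μ_s mg cos θ.
Hence tan θ = μ_s = 0.3, so θ = arctan(0.3) = 16.6992°.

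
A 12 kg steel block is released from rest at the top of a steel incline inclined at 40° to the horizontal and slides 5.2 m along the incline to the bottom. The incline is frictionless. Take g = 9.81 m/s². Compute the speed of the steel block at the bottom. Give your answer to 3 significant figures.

8.10 m/s

The weight component along the incline is mg sin 40° = 75.669 N and the normal force is N = mg cos 40° = 90.179 N.
With no friction, a = g sin 40° = 6.3057 m/s².
Starting from rest over a distance of 5.2 m, v² = 2aL = 2 × 6.3057 × 5.2 = 65.5793, so v = 8.0981 m/s.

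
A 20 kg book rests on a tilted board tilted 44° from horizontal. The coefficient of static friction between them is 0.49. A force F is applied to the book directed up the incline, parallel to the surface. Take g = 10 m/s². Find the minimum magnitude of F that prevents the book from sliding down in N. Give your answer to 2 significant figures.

The normal force is N = mg cos 44° = 143.868 N. With F at its minimum the book is on the verge of sliding down, so static friction is at its maximum μ_s N = 0.49 × 143.868 = 70.495 N and acts up the slope.
Equilibrium along the incline: F + μ_s N = mg sin 44°, so F = 138.932 − 70.495 = 68.437 N.

68 N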